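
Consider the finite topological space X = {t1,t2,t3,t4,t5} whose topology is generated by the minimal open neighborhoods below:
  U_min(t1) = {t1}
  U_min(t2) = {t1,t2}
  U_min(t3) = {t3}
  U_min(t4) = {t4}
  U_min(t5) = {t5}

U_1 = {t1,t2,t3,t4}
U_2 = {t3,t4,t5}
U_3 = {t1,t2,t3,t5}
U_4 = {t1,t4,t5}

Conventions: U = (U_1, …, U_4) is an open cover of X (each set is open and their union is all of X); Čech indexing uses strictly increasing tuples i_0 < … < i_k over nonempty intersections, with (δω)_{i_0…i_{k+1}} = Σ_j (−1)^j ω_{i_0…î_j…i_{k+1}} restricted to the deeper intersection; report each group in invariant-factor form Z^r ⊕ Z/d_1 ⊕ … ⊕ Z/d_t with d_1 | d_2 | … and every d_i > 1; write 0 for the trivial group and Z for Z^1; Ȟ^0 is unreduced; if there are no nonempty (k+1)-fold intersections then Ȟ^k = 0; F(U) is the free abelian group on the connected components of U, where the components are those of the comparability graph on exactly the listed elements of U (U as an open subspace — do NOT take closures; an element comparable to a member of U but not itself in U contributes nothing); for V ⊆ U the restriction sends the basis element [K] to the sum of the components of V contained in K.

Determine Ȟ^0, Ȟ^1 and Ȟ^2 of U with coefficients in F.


nonempty intersections:
  U12={t3,t4} U13={t1,t2,t3} U14={t1,t4} U23={t3,t5} U24={t4,t5} U34={t1,t5}
  U123={t3} U124={t4} U134={t1} U234={t5}
components per intersection:
  U1: {t1,t2} {t3} {t4}
  U2: {t3} {t4} {t5}
  U3: {t1,t2} {t3} {t5}
  U4: {t1} {t4} {t5}
  U12: {t3} {t4}
  U13: {t1,t2} {t3}
  U14: {t1} {t4}
  U23: {t3} {t5}
  U24: {t4} {t5}
  U34: {t1} {t5}
  U123: {t3}
  U124: {t4}
  U134: {t1}
  U234: {t5}
C dims 12,12,4; δ0: rk 8, SNF 1^8; δ1: rk 4, SNF 1^4
Ȟ^0: (12−8)−0=4 ⇒ Z^4
Ȟ^1: (12−4)−8=0 ⇒ 0
Ȟ^2: (4−0)−4=0 ⇒ 0

Ȟ^0 = Z^4, Ȟ^1 = 0 and Ȟ^2 = 0


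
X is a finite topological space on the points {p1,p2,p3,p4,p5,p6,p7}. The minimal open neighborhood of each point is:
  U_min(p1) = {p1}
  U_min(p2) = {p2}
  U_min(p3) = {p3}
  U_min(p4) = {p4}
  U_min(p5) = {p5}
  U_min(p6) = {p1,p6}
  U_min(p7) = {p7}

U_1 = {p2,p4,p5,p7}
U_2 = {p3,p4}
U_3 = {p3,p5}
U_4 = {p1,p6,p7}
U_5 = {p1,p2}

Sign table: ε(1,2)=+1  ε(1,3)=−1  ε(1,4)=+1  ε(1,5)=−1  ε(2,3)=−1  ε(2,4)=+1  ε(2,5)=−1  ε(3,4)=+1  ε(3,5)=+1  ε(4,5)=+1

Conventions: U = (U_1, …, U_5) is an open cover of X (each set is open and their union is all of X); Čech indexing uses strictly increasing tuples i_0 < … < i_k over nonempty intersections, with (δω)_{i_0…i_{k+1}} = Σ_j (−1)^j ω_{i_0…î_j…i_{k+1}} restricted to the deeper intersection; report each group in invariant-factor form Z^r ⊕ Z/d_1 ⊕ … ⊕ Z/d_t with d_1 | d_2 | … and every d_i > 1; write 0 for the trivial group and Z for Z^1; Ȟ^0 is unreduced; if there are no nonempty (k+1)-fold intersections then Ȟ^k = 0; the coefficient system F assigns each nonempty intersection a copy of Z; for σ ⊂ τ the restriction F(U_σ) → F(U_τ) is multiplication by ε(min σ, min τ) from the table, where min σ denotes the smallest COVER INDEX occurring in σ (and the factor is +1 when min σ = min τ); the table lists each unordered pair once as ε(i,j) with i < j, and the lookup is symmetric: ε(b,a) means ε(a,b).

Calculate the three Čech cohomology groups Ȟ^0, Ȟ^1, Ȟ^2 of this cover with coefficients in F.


nerve of the cover:
  U12={p4} U13={p5} U14={p7} U15={p2} U23={p3} U45={p1}
C dims 5,6; δ0: rk 5, SNF 1^4·2
Ȟ^0 = (5 − 5) − 0 = 0, so Ȟ^0 ≅ 0
Ȟ^1 = (6 − 0) − 5 = 1 plus torsion [2], so Ȟ^1 ≅ Z ⊕ Z/2
Ȟ^2 = (0 − 0) − 0 = 0, so Ȟ^2 ≅ 0

Ȟ^0(U;F) ≅ 0; Ȟ^1(U;F) ≅ Z ⊕ Z/2; Ȟ^2(U;F) ≅ 0


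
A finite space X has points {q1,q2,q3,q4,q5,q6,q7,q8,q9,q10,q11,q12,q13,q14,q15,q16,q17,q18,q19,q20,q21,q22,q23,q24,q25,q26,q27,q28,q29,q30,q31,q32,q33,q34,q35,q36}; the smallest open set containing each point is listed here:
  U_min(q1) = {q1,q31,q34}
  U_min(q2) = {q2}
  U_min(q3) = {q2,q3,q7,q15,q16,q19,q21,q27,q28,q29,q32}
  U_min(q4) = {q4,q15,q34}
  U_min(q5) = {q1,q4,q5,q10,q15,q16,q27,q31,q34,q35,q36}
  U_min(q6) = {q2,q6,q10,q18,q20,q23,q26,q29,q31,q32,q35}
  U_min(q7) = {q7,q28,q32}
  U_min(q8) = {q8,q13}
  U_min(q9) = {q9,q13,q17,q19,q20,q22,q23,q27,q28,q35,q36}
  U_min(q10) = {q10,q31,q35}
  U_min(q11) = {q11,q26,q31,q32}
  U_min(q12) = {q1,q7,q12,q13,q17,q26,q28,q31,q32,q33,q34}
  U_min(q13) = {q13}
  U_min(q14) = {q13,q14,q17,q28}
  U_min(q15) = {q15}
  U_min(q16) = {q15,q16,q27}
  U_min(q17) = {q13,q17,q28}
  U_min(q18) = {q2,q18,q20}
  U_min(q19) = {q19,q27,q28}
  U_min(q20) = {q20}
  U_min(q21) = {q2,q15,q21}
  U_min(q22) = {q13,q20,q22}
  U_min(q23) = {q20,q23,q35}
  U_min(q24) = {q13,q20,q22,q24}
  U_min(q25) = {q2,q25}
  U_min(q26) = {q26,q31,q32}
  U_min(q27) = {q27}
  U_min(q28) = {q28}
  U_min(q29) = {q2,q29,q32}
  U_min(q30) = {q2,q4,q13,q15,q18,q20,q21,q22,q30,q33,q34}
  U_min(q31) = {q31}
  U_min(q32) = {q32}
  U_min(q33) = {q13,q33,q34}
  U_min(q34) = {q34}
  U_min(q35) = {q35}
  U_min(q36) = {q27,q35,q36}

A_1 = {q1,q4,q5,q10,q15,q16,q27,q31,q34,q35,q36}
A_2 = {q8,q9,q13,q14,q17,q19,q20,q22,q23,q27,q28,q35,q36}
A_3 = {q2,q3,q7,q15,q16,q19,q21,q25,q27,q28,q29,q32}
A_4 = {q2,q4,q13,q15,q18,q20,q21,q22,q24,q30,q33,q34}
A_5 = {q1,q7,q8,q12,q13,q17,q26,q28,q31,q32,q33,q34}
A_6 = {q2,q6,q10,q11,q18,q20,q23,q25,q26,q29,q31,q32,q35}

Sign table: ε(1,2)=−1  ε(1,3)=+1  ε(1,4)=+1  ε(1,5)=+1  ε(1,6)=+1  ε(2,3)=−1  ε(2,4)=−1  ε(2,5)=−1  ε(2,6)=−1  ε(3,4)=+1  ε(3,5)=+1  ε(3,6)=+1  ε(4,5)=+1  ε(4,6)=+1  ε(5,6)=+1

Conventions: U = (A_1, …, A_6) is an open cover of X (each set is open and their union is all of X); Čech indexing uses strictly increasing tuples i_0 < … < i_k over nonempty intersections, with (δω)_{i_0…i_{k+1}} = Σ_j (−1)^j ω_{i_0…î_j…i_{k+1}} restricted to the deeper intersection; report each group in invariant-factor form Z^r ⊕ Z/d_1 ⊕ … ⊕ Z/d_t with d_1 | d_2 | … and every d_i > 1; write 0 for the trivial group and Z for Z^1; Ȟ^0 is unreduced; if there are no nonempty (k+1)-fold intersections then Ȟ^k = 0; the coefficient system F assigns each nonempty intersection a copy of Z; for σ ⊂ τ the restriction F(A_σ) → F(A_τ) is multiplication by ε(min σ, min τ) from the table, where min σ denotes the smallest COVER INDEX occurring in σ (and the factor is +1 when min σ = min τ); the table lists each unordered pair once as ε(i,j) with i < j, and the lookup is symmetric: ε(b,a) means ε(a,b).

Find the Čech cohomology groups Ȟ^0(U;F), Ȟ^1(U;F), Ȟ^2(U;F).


Ȟ^0 = Z, Ȟ^1 = 0 and Ȟ^2 = Z/2

nonempty intersections:
  A12={q27,q35,q36} A13={q15,q16,q27} A14={q4,q15,q34} A15={q1,q31,q34} A16={q10,q31,q35} A23={q19,q27,q28} A24={q13,q20,q22} A25={q8,q13,q17,q28} A26={q20,q23,q35} A34={q2,q15,q21} A35={q7,q28,q32} A36={q2,q25,q29,q32} A45={q13,q33,q34} A46={q2,q18,q20} A56={q26,q31,q32}
  A123={q27} A126={q35} A134={q15} A145={q34} A156={q31} A235={q28} A245={q13} A246={q20} A346={q2} A356={q32}
C dims 6,15,10; δ0: rk 5, SNF 1^5; δ1: rk 10, SNF 1^9·2
Ȟ^0: (6−5)−0=1 ⇒ Z
Ȟ^1: (15−10)−5=0 ⇒ 0
Ȟ^2: (10−0)−10=0 plus torsion [2] ⇒ Z/2


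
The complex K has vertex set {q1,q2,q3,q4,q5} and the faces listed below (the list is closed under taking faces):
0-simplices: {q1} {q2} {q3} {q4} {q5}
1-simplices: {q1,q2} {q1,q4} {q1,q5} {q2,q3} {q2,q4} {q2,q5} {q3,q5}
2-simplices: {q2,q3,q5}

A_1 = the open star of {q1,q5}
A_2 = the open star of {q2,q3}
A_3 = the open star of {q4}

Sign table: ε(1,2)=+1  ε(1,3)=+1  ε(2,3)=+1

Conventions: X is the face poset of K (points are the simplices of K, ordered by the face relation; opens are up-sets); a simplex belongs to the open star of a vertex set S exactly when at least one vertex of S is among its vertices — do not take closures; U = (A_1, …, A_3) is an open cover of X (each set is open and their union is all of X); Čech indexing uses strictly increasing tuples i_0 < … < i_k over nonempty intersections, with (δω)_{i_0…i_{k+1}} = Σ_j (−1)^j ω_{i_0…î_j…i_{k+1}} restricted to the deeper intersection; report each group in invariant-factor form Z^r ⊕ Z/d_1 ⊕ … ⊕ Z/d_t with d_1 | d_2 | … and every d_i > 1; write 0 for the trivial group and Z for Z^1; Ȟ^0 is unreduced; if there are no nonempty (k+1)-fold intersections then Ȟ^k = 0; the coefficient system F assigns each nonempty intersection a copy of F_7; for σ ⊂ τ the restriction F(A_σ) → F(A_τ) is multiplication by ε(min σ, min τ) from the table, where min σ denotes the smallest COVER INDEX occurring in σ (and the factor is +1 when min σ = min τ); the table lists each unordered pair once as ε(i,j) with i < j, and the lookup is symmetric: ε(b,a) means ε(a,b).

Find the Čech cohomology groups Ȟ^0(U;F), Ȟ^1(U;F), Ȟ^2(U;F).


nerve simplices:
  A1={{q1},{q5},{q1,q2},{q1,q4},{q1,q5},{q2,q5},{q3,q5},{q2,q3,q5}} A2={{q2},{q3},{q1,q2},{q2,q3},{q2,q4},{q2,q5},{q3,q5},{q2,q3,q5}} A3={{q4},{q1,q4},{q2,q4}}
  A12={{q1,q2},{q2,q5},{q3,q5},{q2,q3,q5}} A13={{q1,q4}} A23={{q2,q4}}
C dims 3,3; δ0: rk_F7 2
degree 0: 3−2−0 = 1 → Ȟ^0 ≅ Z/7
degree 1: 3−0−2 = 1 → Ȟ^1 ≅ Z/7
degree 2: 0−0−0 = 0 → Ȟ^2 ≅ 0

Ȟ^0(U;F) ≅ Z/7; Ȟ^1(U;F) ≅ Z/7; Ȟ^2(U;F) ≅ 0


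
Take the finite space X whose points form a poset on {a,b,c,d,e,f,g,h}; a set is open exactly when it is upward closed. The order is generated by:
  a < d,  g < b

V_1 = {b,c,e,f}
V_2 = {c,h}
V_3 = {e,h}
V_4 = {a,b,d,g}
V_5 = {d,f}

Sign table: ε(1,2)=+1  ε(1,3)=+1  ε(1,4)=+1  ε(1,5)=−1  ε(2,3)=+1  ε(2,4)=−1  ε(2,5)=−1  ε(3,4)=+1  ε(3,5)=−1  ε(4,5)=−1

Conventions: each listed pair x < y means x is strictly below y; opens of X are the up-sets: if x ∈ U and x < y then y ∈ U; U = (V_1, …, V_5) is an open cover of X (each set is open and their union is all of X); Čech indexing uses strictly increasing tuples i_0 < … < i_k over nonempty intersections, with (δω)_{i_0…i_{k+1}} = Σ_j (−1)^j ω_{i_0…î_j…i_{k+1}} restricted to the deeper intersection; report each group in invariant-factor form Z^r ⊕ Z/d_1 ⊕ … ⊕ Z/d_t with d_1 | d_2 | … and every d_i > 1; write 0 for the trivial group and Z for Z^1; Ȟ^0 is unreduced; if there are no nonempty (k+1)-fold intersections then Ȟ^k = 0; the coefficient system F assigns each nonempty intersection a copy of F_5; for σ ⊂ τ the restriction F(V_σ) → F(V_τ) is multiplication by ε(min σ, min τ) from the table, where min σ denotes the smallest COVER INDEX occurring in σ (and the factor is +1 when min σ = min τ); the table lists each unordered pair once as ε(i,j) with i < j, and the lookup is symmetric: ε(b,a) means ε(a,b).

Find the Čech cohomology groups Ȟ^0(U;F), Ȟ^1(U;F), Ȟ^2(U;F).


Ȟ^0 = Z/5; Ȟ^1 = Z/5 ⊕ Z/5; Ȟ^2 = 0

nerve of the cover:
  V12={c} V13={e} V14={b} V15={f} V23={h} V45={d}
C dims 5,6; δ0: rk_F5 4
Ȟ^0 = (5 − 4) − 0 = 1, so Ȟ^0 ≅ Z/5
Ȟ^1 = (6 − 0) − 4 = 2, so Ȟ^1 ≅ Z/5 ⊕ Z/5
Ȟ^2 = (0 − 0) − 0 = 0, so Ȟ^2 ≅ 0


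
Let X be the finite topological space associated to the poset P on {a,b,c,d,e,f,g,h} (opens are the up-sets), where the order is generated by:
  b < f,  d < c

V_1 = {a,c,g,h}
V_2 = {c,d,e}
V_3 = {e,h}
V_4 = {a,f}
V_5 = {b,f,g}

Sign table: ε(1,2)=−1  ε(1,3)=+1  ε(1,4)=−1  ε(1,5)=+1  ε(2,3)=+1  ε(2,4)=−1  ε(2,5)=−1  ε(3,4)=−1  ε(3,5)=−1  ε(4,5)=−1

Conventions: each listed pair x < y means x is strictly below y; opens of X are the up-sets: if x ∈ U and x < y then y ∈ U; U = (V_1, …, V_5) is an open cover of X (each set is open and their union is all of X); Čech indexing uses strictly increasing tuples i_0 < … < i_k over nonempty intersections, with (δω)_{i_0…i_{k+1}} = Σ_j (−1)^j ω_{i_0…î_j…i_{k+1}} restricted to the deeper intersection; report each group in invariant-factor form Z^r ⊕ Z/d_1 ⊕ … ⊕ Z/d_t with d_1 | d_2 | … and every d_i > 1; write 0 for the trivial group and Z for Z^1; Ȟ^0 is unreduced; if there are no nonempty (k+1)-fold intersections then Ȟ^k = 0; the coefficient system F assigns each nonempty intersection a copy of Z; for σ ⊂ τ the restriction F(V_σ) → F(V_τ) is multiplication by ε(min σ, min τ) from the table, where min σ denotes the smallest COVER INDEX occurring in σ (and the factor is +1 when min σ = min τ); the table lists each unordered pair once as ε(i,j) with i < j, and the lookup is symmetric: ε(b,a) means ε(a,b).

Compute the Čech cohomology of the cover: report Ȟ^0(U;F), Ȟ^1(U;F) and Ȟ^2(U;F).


nonempty overlaps:
  V12={c} V13={h} V14={a} V15={g} V23={e} V45={f}
C dims 5,6; δ0: rk 5, SNF 1^4·2
degree 0: 5−5−0 = 0 → Ȟ^0 ≅ 0
degree 1: 6−0−5 = 1 plus torsion [2] → Ȟ^1 ≅ Z ⊕ Z/2
degree 2: 0−0−0 = 0 → Ȟ^2 ≅ 0

Ȟ^0 ≅ 0, Ȟ^1 ≅ Z ⊕ Z/2 and Ȟ^2 ≅ 0


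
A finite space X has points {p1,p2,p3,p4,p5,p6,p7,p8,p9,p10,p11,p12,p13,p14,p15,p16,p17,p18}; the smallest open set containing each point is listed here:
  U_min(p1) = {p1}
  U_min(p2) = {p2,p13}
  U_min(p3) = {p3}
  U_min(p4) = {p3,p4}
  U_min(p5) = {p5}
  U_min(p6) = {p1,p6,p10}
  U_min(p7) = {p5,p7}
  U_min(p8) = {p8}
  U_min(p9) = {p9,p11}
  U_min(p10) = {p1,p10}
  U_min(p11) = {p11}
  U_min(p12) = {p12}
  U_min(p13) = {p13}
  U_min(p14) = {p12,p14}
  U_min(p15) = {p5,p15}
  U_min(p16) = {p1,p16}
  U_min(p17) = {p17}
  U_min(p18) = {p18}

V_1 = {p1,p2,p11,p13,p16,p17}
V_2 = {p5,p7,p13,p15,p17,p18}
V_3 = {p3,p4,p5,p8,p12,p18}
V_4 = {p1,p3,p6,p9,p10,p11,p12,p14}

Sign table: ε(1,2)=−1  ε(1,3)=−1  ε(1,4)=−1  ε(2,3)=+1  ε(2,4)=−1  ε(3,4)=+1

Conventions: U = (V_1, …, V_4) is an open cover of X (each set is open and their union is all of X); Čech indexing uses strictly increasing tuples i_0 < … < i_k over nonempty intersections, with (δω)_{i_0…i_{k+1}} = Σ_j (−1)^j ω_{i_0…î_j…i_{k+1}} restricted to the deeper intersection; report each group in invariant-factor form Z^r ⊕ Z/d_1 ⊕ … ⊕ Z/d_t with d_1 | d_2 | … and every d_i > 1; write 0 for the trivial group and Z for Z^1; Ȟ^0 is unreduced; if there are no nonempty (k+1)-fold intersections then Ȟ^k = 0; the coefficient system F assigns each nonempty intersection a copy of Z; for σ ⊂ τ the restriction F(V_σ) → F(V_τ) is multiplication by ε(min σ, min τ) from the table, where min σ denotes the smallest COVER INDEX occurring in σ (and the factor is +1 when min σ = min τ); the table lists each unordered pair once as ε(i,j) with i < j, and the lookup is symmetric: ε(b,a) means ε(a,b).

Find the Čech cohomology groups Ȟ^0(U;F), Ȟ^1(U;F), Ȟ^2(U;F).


nerve simplices:
  V12={p13,p17} V14={p1,p11} V23={p5,p18} V34={p3,p12}
C dims 4,4; δ0: rk 3, SNF 1^3
degree 0: 4−3−0 = 1 → Ȟ^0 ≅ Z
degree 1: 4−0−3 = 1 → Ȟ^1 ≅ Z
degree 2: 0−0−0 = 0 → Ȟ^2 ≅ 0

Ȟ^0 = Z, Ȟ^1 = Z and Ȟ^2 = 0


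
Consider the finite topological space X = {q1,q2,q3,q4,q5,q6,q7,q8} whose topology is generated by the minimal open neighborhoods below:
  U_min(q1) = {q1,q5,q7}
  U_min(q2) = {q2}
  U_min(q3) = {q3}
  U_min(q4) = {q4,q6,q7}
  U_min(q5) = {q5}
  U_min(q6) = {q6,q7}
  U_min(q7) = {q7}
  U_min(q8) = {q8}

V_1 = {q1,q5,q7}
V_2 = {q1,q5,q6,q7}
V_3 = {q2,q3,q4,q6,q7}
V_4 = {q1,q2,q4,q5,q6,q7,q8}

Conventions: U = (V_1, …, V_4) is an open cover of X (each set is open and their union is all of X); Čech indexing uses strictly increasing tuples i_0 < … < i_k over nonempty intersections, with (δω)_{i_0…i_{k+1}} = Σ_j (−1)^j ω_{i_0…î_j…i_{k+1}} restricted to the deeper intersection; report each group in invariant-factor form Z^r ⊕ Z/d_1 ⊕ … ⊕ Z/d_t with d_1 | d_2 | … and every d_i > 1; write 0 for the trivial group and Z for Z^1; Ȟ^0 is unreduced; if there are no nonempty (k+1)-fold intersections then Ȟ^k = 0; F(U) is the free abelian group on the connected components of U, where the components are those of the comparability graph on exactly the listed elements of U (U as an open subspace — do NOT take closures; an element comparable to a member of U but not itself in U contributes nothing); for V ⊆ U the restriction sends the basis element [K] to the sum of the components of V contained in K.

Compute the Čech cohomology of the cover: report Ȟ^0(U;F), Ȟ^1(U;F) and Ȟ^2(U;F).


nonempty overlaps:
  V12={q1,q5,q7} V13={q7} V14={q1,q5,q7} V23={q6,q7} V24={q1,q5,q6,q7} V34={q2,q4,q6,q7}
  V123={q7} V124={q1,q5,q7} V134={q7} V234={q6,q7}
  V1234={q7}
components per intersection:
  V1: {q1,q5,q7}
  V2: {q1,q5,q6,q7}
  V3: {q2} {q3} {q4,q6,q7}
  V4: {q1,q4,q5,q6,q7} {q2} {q8}
  V12: {q1,q5,q7}
  V13: {q7}
  V14: {q1,q5,q7}
  V23: {q6,q7}
  V24: {q1,q5,q6,q7}
  V34: {q2} {q4,q6,q7}
  V123: {q7}
  V124: {q1,q5,q7}
  V134: {q7}
  V234: {q6,q7}
  V1234: {q7}
C dims 8,7,4,1; δ0: rk 4, SNF 1^4; δ1: rk 3, SNF 1^3; δ2: rk 1, SNF 1^1
degree 0: 8−4−0 = 4 → Ȟ^0 ≅ Z^4
degree 1: 7−3−4 = 0 → Ȟ^1 ≅ 0
degree 2: 4−1−3 = 0 → Ȟ^2 ≅ 0

Ȟ^0 ≅ Z^4; Ȟ^1 ≅ 0; Ȟ^2 ≅ 0


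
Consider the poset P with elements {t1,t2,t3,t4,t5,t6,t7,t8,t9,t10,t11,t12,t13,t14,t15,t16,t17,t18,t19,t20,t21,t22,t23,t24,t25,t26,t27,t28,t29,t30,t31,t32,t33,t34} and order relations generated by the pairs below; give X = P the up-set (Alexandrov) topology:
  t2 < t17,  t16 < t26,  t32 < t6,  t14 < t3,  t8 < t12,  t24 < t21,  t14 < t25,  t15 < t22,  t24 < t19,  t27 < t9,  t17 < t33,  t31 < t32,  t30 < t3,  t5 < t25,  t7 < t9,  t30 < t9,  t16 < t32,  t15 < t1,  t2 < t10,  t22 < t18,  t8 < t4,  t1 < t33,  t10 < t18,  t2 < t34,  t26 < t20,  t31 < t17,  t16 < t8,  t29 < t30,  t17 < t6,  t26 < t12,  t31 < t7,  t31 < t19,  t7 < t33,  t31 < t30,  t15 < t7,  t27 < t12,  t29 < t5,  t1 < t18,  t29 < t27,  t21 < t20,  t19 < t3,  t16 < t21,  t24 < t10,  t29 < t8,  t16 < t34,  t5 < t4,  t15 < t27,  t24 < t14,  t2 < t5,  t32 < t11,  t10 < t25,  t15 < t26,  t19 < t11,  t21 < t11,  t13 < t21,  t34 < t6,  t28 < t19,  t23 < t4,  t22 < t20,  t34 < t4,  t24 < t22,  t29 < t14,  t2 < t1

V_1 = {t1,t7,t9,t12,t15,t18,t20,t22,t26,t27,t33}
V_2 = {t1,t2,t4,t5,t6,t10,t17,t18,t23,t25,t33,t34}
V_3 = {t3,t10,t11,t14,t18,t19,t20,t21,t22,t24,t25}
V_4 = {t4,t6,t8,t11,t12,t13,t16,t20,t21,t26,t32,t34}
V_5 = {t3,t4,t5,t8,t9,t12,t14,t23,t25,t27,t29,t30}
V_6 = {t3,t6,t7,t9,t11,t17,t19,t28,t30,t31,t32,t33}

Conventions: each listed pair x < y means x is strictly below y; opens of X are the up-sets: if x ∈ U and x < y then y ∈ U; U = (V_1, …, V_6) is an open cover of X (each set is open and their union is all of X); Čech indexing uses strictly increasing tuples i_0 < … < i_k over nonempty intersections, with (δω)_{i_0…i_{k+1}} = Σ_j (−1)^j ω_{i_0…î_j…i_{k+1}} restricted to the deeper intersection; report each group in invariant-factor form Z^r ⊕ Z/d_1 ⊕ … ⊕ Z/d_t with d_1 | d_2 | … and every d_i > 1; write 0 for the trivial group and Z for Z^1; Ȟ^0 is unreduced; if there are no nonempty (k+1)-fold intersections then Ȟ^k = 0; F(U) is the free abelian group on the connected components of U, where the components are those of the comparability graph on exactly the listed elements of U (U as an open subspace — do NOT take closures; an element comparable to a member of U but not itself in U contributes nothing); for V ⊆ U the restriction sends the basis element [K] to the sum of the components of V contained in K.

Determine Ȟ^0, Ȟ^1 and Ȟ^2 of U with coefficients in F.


Ȟ^0 = Z, Ȟ^1 = 0, Ȟ^2 = Z/2

nonempty overlaps:
  V12={t1,t18,t33} V13={t18,t20,t22} V14={t12,t20,t26} V15={t9,t12,t27} V16={t7,t9,t33} V23={t10,t18,t25} V24={t4,t6,t34} V25={t4,t5,t23,t25} V26={t6,t17,t33} V34={t11,t20,t21} V35={t3,t14,t25} V36={t3,t11,t19} V45={t4,t8,t12} V46={t6,t11,t32} V56={t3,t9,t30}
  V123={t18} V126={t33} V134={t20} V145={t12} V156={t9} V235={t25} V245={t4} V246={t6} V346={t11} V356={t3}
components per intersection:
  V1: {t1,t7,t9,t12,t15,t18,t20,t22,t26,t27,t33}
  V2: {t1,t2,t4,t5,t6,t10,t17,t18,t23,t25,t33,t34}
  V3: {t3,t10,t11,t14,t18,t19,t20,t21,t22,t24,t25}
  V4: {t4,t6,t8,t11,t12,t13,t16,t20,t21,t26,t32,t34}
  V5: {t3,t4,t5,t8,t9,t12,t14,t23,t25,t27,t29,t30}
  V6: {t3,t6,t7,t9,t11,t17,t19,t28,t30,t31,t32,t33}
  V12: {t1,t18,t33}
  V13: {t18,t20,t22}
  V14: {t12,t20,t26}
  V15: {t9,t12,t27}
  V16: {t7,t9,t33}
  V23: {t10,t18,t25}
  V24: {t4,t6,t34}
  V25: {t4,t5,t23,t25}
  V26: {t6,t17,t33}
  V34: {t11,t20,t21}
  V35: {t3,t14,t25}
  V36: {t3,t11,t19}
  V45: {t4,t8,t12}
  V46: {t6,t11,t32}
  V56: {t3,t9,t30}
  V123: {t18}
  V126: {t33}
  V134: {t20}
  V145: {t12}
  V156: {t9}
  V235: {t25}
  V245: {t4}
  V246: {t6}
  V346: {t11}
  V356: {t3}
C dims 6,15,10; δ0: rk 5, SNF 1^5; δ1: rk 10, SNF 1^9·2
degree 0: 6−5−0 = 1 → Ȟ^0 ≅ Z
degree 1: 15−10−5 = 0 → Ȟ^1 ≅ 0
degree 2: 10−0−10 = 0 plus torsion [2] → Ȟ^2 ≅ Z/2


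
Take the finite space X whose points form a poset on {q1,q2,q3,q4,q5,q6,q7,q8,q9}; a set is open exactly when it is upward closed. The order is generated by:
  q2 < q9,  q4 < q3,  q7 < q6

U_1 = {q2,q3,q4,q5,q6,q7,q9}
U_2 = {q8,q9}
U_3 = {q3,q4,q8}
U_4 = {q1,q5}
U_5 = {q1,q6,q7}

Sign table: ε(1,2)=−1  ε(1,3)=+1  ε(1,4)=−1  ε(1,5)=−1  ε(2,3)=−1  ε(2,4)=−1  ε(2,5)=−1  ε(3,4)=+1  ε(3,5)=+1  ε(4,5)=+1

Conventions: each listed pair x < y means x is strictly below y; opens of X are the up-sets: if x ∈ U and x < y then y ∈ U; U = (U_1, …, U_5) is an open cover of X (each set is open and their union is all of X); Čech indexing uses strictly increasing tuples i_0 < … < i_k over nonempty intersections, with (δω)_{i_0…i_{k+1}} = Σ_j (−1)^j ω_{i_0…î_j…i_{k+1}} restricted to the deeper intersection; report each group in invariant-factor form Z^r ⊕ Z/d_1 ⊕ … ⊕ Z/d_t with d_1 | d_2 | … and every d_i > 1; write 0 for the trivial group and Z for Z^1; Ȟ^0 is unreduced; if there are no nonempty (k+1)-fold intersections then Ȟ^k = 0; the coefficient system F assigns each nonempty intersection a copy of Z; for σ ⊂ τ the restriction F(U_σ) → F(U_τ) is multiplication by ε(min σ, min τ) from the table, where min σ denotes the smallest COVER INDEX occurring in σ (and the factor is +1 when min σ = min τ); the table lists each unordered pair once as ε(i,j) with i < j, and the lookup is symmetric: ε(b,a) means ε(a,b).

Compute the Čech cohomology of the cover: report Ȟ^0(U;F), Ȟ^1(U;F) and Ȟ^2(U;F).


nerve simplices:
  U12={q9} U13={q3,q4} U14={q5} U15={q6,q7} U23={q8} U45={q1}
C dims 5,6; δ0: rk 4, SNF 1^4
degree 0: 5−4−0 = 1 → Ȟ^0 ≅ Z
degree 1: 6−0−4 = 2 → Ȟ^1 ≅ Z^2
degree 2: 0−0−0 = 0 → Ȟ^2 ≅ 0

Ȟ^0 = Z, Ȟ^1 = Z^2 and Ȟ^2 = 0


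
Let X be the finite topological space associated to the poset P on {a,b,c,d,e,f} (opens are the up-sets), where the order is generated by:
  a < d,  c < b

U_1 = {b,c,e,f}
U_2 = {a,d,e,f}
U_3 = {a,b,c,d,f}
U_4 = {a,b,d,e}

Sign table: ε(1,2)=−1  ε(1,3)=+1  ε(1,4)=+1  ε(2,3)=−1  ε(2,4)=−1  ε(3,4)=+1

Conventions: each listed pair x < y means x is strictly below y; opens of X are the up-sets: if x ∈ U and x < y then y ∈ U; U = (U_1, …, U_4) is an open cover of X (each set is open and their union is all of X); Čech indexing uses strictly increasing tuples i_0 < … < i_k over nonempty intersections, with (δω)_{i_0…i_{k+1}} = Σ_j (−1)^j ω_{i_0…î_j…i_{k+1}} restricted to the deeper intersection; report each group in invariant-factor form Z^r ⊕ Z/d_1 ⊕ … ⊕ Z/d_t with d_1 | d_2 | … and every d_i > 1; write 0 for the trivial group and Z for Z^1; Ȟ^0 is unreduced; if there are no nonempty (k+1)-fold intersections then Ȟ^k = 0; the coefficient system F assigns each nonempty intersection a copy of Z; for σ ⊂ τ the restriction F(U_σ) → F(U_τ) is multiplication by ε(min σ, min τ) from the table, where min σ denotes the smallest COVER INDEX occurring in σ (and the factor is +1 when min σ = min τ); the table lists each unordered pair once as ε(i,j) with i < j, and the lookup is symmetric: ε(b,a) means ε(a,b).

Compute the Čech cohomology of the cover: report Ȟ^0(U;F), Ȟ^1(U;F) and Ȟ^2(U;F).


Ȟ^0 ≅ Z,  Ȟ^1 ≅ 0,  Ȟ^2 ≅ Z

nerve simplices:
  U12={e,f} U13={b,c,f} U14={b,e} U23={a,d,f} U24={a,d,e} U34={a,b,d}
  U123={f} U124={e} U134={b} U234={a,d}
C dims 4,6,4; δ0: rk 3, SNF 1^3; δ1: rk 3, SNF 1^3
degree 0: 4−3−0 = 1 → Ȟ^0 ≅ Z
degree 1: 6−3−3 = 0 → Ȟ^1 ≅ 0
degree 2: 4−0−3 = 1 → Ȟ^2 ≅ Z


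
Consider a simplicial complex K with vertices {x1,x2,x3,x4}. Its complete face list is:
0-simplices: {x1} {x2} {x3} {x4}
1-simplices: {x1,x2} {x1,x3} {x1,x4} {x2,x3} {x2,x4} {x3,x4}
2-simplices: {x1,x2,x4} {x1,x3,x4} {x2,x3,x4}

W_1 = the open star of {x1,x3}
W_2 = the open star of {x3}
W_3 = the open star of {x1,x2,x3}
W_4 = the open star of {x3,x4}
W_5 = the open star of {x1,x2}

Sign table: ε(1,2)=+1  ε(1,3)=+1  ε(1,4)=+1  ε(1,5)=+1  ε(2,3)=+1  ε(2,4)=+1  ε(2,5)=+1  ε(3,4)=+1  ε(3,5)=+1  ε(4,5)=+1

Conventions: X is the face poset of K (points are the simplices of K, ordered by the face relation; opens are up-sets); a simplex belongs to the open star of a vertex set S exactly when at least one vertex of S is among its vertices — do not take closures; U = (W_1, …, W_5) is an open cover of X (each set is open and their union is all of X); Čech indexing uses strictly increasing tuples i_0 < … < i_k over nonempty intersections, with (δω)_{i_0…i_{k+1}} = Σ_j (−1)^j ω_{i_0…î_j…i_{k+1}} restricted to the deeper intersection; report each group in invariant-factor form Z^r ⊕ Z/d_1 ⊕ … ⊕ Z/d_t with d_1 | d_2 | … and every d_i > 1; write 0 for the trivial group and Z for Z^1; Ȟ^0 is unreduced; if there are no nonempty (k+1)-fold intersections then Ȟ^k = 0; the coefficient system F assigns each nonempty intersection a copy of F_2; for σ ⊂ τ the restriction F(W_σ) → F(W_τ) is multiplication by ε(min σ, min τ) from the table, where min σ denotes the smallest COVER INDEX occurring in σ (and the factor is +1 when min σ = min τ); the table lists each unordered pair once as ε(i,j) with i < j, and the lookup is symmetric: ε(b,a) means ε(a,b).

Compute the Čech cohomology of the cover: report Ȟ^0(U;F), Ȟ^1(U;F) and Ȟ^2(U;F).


nerve of the cover:
  W1={{x1},{x3},{x1,x2},{x1,x3},{x1,x4},{x2,x3},{x3,x4},{x1,x2,x4},{x1,x3,x4},{x2,x3,x4}} W2={{x3},{x1,x3},{x2,x3},{x3,x4},{x1,x3,x4},{x2,x3,x4}} W3={{x1},{x2},{x3},{x1,x2},{x1,x3},{x1,x4},{x2,x3},{x2,x4},{x3,x4},{x1,x2,x4},{x1,x3,x4},{x2,x3,x4}} W4={{x3},{x4},{x1,x3},{x1,x4},{x2,x3},{x2,x4},{x3,x4},{x1,x2,x4},{x1,x3,x4},{x2,x3,x4}} W5={{x1},{x2},{x1,x2},{x1,x3},{x1,x4},{x2,x3},{x2,x4},{x1,x2,x4},{x1,x3,x4},{x2,x3,x4}}
  W12={{x3},{x1,x3},{x2,x3},{x3,x4},{x1,x3,x4},{x2,x3,x4}} W13={{x1},{x3},{x1,x2},{x1,x3},{x1,x4},{x2,x3},{x3,x4},{x1,x2,x4},{x1,x3,x4},{x2,x3,x4}} W14={{x3},{x1,x3},{x1,x4},{x2,x3},{x3,x4},{x1,x2,x4},{x1,x3,x4},{x2,x3,x4}} W15={{x1},{x1,x2},{x1,x3},{x1,x4},{x2,x3},{x1,x2,x4},{x1,x3,x4},{x2,x3,x4}} W23={{x3},{x1,x3},{x2,x3},{x3,x4},{x1,x3,x4},{x2,x3,x4}} W24={{x3},{x1,x3},{x2,x3},{x3,x4},{x1,x3,x4},{x2,x3,x4}} W25={{x1,x3},{x2,x3},{x1,x3,x4},{x2,x3,x4}} W34={{x3},{x1,x3},{x1,x4},{x2,x3},{x2,x4},{x3,x4},{x1,x2,x4},{x1,x3,x4},{x2,x3,x4}} W35={{x1},{x2},{x1,x2},{x1,x3},{x1,x4},{x2,x3},{x2,x4},{x1,x2,x4},{x1,x3,x4},{x2,x3,x4}} W45={{x1,x3},{x1,x4},{x2,x3},{x2,x4},{x1,x2,x4},{x1,x3,x4},{x2,x3,x4}}
  W123={{x3},{x1,x3},{x2,x3},{x3,x4},{x1,x3,x4},{x2,x3,x4}} W124={{x3},{x1,x3},{x2,x3},{x3,x4},{x1,x3,x4},{x2,x3,x4}} W125={{x1,x3},{x2,x3},{x1,x3,x4},{x2,x3,x4}} W134={{x3},{x1,x3},{x1,x4},{x2,x3},{x3,x4},{x1,x2,x4},{x1,x3,x4},{x2,x3,x4}} W135={{x1},{x1,x2},{x1,x3},{x1,x4},{x2,x3},{x1,x2,x4},{x1,x3,x4},{x2,x3,x4}} W145={{x1,x3},{x1,x4},{x2,x3},{x1,x2,x4},{x1,x3,x4},{x2,x3,x4}} W234={{x3},{x1,x3},{x2,x3},{x3,x4},{x1,x3,x4},{x2,x3,x4}} W235={{x1,x3},{x2,x3},{x1,x3,x4},{x2,x3,x4}} W245={{x1,x3},{x2,x3},{x1,x3,x4},{x2,x3,x4}} W345={{x1,x3},{x1,x4},{x2,x3},{x2,x4},{x1,x2,x4},{x1,x3,x4},{x2,x3,x4}}
  W1234={{x3},{x1,x3},{x2,x3},{x3,x4},{x1,x3,x4},{x2,x3,x4}} W1235={{x1,x3},{x2,x3},{x1,x3,x4},{x2,x3,x4}} W1245={{x1,x3},{x2,x3},{x1,x3,x4},{x2,x3,x4}} W1345={{x1,x3},{x1,x4},{x2,x3},{x1,x2,x4},{x1,x3,x4},{x2,x3,x4}} W2345={{x1,x3},{x2,x3},{x1,x3,x4},{x2,x3,x4}}
  W12345={{x1,x3},{x2,x3},{x1,x3,x4},{x2,x3,x4}}
C dims 5,10,10,5; δ0: rk_F2 4; δ1: rk_F2 6; δ2: rk_F2 4
Ȟ^0 = (5 − 4) − 0 = 1, so Ȟ^0 ≅ Z/2
Ȟ^1 = (10 − 6) − 4 = 0, so Ȟ^1 ≅ 0
Ȟ^2 = (10 − 4) − 6 = 0, so Ȟ^2 ≅ 0

Ȟ^0(U;F) ≅ Z/2; Ȟ^1(U;F) ≅ 0; Ȟ^2(U;F) ≅ 0


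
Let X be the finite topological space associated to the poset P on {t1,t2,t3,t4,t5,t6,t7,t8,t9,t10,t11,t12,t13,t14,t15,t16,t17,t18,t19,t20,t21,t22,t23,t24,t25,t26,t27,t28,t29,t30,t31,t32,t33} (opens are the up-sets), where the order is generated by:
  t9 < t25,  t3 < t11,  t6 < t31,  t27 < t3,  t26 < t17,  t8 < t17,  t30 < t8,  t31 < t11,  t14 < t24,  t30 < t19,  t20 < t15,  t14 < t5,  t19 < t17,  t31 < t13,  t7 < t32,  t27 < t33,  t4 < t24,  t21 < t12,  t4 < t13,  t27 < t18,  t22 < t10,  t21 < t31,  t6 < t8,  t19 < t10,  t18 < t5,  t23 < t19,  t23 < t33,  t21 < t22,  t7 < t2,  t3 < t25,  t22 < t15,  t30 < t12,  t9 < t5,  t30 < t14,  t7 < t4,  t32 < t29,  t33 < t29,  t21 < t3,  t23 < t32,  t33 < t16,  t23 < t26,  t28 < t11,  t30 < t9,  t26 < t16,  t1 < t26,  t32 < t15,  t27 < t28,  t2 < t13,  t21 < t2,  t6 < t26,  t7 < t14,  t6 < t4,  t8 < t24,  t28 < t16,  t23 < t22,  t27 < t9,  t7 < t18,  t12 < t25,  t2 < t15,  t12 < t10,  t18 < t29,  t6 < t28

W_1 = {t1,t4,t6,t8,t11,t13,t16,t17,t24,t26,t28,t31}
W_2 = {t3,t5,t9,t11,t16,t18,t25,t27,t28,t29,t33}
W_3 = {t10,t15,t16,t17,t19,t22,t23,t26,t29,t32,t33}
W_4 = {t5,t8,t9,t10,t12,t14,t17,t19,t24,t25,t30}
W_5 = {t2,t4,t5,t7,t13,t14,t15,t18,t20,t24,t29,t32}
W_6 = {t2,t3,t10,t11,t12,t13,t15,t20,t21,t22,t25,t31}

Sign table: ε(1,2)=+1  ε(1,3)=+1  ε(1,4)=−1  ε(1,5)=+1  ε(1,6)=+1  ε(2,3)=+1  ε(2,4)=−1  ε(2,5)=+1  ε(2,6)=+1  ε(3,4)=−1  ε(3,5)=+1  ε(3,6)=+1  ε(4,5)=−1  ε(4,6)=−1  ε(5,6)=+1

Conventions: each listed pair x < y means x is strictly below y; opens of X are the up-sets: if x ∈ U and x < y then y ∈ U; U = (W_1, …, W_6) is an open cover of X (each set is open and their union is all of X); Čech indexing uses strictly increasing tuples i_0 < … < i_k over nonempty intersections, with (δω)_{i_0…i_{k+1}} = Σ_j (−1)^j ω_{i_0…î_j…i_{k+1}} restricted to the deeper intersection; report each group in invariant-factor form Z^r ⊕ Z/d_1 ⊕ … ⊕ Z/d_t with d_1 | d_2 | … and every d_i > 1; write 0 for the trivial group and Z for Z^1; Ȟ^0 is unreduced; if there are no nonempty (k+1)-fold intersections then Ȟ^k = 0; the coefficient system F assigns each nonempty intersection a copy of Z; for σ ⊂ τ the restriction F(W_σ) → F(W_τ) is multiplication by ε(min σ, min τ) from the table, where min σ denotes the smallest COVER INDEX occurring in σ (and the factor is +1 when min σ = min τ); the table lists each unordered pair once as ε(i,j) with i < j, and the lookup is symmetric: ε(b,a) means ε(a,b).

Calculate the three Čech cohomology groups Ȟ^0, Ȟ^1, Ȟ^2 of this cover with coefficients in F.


Ȟ^0 ≅ Z,  Ȟ^1 ≅ 0,  Ȟ^2 ≅ Z/2

nerve of the cover:
  W12={t11,t16,t28} W13={t16,t17,t26} W14={t8,t17,t24} W15={t4,t13,t24} W16={t11,t13,t31} W23={t16,t29,t33} W24={t5,t9,t25} W25={t5,t18,t29} W26={t3,t11,t25} W34={t10,t17,t19} W35={t15,t29,t32} W36={t10,t15,t22} W45={t5,t14,t24} W46={t10,t12,t25} W56={t2,t13,t15,t20}
  W123={t16} W126={t11} W134={t17} W145={t24} W156={t13} W235={t29} W245={t5} W246={t25} W346={t10} W356={t15}
C dims 6,15,10; δ0: rk 5, SNF 1^5; δ1: rk 10, SNF 1^9·2
Ȟ^0 = (6 − 5) − 0 = 1, so Ȟ^0 ≅ Z
Ȟ^1 = (15 − 10) − 5 = 0, so Ȟ^1 ≅ 0
Ȟ^2 = (10 − 0) − 10 = 0 plus torsion [2], so Ȟ^2 ≅ Z/2


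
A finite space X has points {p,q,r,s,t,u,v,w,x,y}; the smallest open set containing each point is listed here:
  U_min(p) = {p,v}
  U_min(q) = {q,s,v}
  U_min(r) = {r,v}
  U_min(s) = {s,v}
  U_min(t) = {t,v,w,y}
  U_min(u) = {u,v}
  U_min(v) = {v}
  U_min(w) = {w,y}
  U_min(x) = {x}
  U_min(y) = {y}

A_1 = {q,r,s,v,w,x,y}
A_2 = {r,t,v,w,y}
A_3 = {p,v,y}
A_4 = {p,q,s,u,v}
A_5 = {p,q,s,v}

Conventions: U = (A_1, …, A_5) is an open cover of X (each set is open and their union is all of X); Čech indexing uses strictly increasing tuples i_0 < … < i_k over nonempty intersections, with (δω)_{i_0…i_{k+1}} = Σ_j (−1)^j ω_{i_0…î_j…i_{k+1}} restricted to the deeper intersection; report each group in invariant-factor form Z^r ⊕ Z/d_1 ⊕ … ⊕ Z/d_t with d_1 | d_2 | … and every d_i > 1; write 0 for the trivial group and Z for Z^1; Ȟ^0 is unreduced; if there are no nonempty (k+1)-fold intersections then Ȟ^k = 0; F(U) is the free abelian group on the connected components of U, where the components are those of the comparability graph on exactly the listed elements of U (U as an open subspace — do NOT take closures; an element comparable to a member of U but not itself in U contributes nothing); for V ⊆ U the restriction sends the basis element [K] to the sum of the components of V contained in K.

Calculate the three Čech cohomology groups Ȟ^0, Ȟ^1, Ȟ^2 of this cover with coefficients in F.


Ȟ^0 = Z^2, Ȟ^1 = 0 and Ȟ^2 = 0

nonempty intersections:
  A12={r,v,w,y} A13={v,y} A14={q,s,v} A15={q,s,v} A23={v,y} A24={v} A25={v} A34={p,v} A35={p,v} A45={p,q,s,v}
  A123={v,y} A124={v} A125={v} A134={v} A135={v} A145={q,s,v} A234={v} A235={v} A245={v} A345={p,v}
  A1234={v} A1235={v} A1245={v} A1345={v} A2345={v}
  A12345={v}
components per intersection:
  A1: {q,r,s,v} {w,y} {x}
  A2: {r,t,v,w,y}
  A3: {p,v} {y}
  A4: {p,q,s,u,v}
  A5: {p,q,s,v}
  A12: {r,v} {w,y}
  A13: {v} {y}
  A14: {q,s,v}
  A15: {q,s,v}
  A23: {v} {y}
  A24: {v}
  A25: {v}
  A34: {p,v}
  A35: {p,v}
  A45: {p,q,s,v}
  A123: {v} {y}
  A124: {v}
  A125: {v}
  A134: {v}
  A135: {v}
  A145: {q,s,v}
  A234: {v}
  A235: {v}
  A245: {v}
  A345: {p,v}
  A1234: {v}
  A1235: {v}
  A1245: {v}
  A1345: {v}
  A2345: {v}
  A12345: {v}
C dims 8,13,11,5; δ0: rk 6, SNF 1^6; δ1: rk 7, SNF 1^7; δ2: rk 4, SNF 1^4
Ȟ^0: (8−6)−0=2 ⇒ Z^2
Ȟ^1: (13−7)−6=0 ⇒ 0
Ȟ^2: (11−4)−7=0 ⇒ 0


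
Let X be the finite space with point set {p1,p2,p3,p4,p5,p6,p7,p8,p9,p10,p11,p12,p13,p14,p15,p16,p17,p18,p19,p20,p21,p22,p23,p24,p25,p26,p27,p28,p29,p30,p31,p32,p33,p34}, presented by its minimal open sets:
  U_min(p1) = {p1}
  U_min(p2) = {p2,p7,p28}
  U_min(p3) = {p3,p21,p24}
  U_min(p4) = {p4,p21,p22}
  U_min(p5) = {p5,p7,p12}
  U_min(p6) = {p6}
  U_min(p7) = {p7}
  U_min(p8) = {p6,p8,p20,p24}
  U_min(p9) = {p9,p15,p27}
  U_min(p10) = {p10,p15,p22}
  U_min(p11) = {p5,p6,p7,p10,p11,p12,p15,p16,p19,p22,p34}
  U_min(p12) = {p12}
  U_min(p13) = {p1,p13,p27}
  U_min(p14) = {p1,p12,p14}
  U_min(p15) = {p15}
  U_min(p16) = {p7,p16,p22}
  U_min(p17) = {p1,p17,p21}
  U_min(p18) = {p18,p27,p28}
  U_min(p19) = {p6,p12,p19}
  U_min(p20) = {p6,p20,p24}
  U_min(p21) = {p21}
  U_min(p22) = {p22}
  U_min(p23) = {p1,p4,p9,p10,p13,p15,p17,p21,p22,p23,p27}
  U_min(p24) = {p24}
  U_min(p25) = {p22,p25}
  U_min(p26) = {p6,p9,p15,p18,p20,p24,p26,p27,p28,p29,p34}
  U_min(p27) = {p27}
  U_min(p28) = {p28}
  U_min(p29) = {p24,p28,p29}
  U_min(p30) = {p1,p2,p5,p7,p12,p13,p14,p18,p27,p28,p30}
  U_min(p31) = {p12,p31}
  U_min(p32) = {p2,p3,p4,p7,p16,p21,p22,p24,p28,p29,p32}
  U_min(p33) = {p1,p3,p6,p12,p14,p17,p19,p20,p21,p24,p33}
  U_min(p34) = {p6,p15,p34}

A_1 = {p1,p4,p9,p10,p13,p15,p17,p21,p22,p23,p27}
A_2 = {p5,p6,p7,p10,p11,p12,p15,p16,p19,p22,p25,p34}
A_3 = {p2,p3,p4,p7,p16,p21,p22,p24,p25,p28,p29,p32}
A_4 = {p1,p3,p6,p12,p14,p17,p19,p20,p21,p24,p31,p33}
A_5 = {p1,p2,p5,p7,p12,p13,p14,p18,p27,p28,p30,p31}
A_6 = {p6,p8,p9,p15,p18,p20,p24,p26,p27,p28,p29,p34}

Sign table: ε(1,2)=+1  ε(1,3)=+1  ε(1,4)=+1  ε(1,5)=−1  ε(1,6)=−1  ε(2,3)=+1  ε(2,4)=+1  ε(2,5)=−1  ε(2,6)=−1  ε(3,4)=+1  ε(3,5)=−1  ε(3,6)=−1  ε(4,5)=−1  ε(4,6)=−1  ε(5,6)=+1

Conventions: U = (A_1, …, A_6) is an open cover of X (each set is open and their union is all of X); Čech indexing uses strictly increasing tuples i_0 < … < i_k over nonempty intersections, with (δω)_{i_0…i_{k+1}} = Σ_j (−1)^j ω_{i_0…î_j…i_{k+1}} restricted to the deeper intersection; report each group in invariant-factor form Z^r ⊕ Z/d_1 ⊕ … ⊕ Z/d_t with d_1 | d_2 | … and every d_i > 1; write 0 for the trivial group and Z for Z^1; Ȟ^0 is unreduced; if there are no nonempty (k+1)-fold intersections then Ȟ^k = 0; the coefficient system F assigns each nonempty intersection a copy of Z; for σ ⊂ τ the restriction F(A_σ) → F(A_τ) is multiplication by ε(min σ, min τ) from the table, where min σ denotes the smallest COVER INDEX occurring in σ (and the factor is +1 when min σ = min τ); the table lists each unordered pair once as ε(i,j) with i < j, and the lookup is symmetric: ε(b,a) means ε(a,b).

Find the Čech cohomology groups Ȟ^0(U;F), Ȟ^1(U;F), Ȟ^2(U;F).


Ȟ^0 ≅ Z,  Ȟ^1 ≅ 0,  Ȟ^2 ≅ Z/2

intersection data:
  A12={p10,p15,p22} A13={p4,p21,p22} A14={p1,p17,p21} A15={p1,p13,p27} A16={p9,p15,p27} A23={p7,p16,p22,p25} A24={p6,p12,p19} A25={p5,p7,p12} A26={p6,p15,p34} A34={p3,p21,p24} A35={p2,p7,p28} A36={p24,p28,p29} A45={p1,p12,p14,p31} A46={p6,p20,p24} A56={p18,p27,p28}
  A123={p22} A126={p15} A134={p21} A145={p1} A156={p27} A235={p7} A245={p12} A246={p6} A346={p24} A356={p28}
C dims 6,15,10; δ0: rk 5, SNF 1^5; δ1: rk 10, SNF 1^9·2
Ȟ^0 = (6 − 5) − 0 = 1, so Ȟ^0 ≅ Z
Ȟ^1 = (15 − 10) − 5 = 0, so Ȟ^1 ≅ 0
Ȟ^2 = (10 − 0) − 10 = 0 plus torsion [2], so Ȟ^2 ≅ Z/2


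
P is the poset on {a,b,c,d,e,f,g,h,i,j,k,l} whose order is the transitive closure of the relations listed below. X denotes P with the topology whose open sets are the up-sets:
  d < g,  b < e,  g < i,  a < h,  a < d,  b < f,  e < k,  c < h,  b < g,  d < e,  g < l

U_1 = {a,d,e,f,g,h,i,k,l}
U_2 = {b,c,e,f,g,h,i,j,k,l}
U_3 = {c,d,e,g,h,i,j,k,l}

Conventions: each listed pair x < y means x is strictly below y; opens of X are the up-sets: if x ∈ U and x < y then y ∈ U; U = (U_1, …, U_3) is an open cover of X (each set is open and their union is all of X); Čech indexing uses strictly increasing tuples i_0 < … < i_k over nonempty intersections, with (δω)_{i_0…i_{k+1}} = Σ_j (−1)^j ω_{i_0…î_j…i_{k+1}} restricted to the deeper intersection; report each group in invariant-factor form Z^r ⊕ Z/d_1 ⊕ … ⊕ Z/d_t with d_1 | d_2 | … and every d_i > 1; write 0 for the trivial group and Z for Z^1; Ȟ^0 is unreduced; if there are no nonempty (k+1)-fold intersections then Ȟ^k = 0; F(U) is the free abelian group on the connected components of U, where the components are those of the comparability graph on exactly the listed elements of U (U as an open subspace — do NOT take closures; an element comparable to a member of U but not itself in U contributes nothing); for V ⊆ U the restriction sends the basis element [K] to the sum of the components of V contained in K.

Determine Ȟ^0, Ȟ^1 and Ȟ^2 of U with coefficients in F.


nerve simplices:
  U12={e,f,g,h,i,k,l} U13={d,e,g,h,i,k,l} U23={c,e,g,h,i,j,k,l}
  U123={e,g,h,i,k,l}
components per intersection:
  U1: {a,d,e,g,h,i,k,l} {f}
  U2: {b,e,f,g,i,k,l} {c,h} {j}
  U3: {c,h} {d,e,g,i,k,l} {j}
  U12: {e,k} {f} {g,i,l} {h}
  U13: {d,e,g,i,k,l} {h}
  U23: {c,h} {e,k} {g,i,l} {j}
  U123: {e,k} {g,i,l} {h}
C dims 8,10,3; δ0: rk 6, SNF 1^6; δ1: rk 3, SNF 1^3
degree 0: 8−6−0 = 2 → Ȟ^0 ≅ Z^2
degree 1: 10−3−6 = 1 → Ȟ^1 ≅ Z
degree 2: 3−0−3 = 0 → Ȟ^2 ≅ 0

Ȟ^0 = Z^2, Ȟ^1 = Z, Ȟ^2 = 0


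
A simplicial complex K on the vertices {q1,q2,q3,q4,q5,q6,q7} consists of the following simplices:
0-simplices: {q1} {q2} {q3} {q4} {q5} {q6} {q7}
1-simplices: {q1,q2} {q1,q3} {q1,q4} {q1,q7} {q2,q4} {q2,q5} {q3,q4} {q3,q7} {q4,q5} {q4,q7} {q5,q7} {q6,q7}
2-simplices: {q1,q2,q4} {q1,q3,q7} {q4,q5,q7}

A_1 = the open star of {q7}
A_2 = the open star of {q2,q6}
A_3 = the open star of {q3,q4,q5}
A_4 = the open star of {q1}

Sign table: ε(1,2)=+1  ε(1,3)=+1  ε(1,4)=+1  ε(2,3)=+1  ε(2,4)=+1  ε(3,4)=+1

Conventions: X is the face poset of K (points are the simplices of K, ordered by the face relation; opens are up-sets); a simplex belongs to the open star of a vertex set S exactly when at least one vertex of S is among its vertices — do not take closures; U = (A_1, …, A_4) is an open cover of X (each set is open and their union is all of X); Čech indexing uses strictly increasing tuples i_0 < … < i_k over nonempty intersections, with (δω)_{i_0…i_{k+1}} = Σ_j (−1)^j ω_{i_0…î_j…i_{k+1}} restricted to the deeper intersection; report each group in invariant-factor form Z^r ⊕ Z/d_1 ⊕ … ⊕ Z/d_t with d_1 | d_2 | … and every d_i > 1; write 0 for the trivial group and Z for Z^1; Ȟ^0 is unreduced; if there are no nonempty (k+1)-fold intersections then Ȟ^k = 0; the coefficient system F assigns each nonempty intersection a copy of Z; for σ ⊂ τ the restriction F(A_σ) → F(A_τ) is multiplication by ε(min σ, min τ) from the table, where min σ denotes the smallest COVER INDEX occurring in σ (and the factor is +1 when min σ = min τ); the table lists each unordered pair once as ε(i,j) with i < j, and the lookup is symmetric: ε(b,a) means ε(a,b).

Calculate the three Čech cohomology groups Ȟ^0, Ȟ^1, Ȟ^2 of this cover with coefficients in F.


nerve of the cover:
  A1={{q7},{q1,q7},{q3,q7},{q4,q7},{q5,q7},{q6,q7},{q1,q3,q7},{q4,q5,q7}} A2={{q2},{q6},{q1,q2},{q2,q4},{q2,q5},{q6,q7},{q1,q2,q4}} A3={{q3},{q4},{q5},{q1,q3},{q1,q4},{q2,q4},{q2,q5},{q3,q4},{q3,q7},{q4,q5},{q4,q7},{q5,q7},{q1,q2,q4},{q1,q3,q7},{q4,q5,q7}} A4={{q1},{q1,q2},{q1,q3},{q1,q4},{q1,q7},{q1,q2,q4},{q1,q3,q7}}
  A12={{q6,q7}} A13={{q3,q7},{q4,q7},{q5,q7},{q1,q3,q7},{q4,q5,q7}} A14={{q1,q7},{q1,q3,q7}} A23={{q2,q4},{q2,q5},{q1,q2,q4}} A24={{q1,q2},{q1,q2,q4}} A34={{q1,q3},{q1,q4},{q1,q2,q4},{q1,q3,q7}}
  A134={{q1,q3,q7}} A234={{q1,q2,q4}}
C dims 4,6,2; δ0: rk 3, SNF 1^3; δ1: rk 2, SNF 1^2
Ȟ^0 = (4 − 3) − 0 = 1, so Ȟ^0 ≅ Z
Ȟ^1 = (6 − 2) − 3 = 1, so Ȟ^1 ≅ Z
Ȟ^2 = (2 − 0) − 2 = 0, so Ȟ^2 ≅ 0

Ȟ^0 ≅ Z, Ȟ^1 ≅ Z, Ȟ^2 ≅ 0
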